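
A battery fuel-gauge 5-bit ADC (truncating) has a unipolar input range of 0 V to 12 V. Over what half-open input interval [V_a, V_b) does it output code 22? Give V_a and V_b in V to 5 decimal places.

LSB = 12/2^5 = 375.000 mV.
V_a = V_low + 22·LSB = 8.25 V; V_b = V_low + 23·LSB = 8.625 V.

[8.25000 V, 8.62500 V)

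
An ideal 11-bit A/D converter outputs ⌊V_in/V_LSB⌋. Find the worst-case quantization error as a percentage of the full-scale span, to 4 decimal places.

Truncating → worst-case error = 1 LSB = V_FS/2^11, so 100/2048 = 0.0488281 % of full scale.

0.0488 %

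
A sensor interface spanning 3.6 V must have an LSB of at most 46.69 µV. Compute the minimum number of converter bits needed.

17 bits

Number of steps required ≥ 3.6 V / 46.69 µV = 77104.30.
Need 2^N ≥ 77104.30; 2^16 = 65536, 2^17 = 131072.
Minimum N = 17.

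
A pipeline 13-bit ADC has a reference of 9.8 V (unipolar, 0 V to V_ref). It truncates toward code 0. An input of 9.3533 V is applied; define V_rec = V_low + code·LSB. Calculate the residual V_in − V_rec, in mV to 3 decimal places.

0.712 mV

One LSB is 9.8 V / 8192 = 1.196 mV.
(V_in − V_low)/LSB = (9.3533 − 0)/0.00119629 = 7818.5953 → code 7818 (floor).
Code 7818 maps back to 0 + 7818×0.00119629 V = 9.3525879 V.
Difference: 0.000712109 V → 0.712 mV.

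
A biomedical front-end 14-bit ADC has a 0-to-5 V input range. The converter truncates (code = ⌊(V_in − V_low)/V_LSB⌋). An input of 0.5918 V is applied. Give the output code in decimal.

code 1939

LSB = 5 V / 16384 = 305.18 µV.
(V_in − V_low)/LSB = (0.5918 − 0) / 0.000305176 = 1939.210.
⌊·⌋(1939.210) = 1939.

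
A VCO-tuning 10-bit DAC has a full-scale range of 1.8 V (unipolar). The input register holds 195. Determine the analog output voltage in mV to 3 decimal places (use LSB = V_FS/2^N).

LSB = 1.8 V / 2^10 = 1.758 mV.
V_out = 0 + 195 × 0.00175781 V = 0.342773 V.
= 342.773 mV.

342.773 mV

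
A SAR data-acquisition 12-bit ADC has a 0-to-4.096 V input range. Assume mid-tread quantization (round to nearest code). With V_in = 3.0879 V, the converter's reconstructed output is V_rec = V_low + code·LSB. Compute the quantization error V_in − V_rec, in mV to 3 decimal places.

-0.100 mV

LSB = 4.096/2^12 = 1.000 mV.
(V_in − V_low)/LSB = (3.0879 − 0)/0.001 = 3087.9000 → code 3088 (round).
Code 3088 maps back to 0 + 3088×0.001 V = 3.088 V.
V_in − V_rec = -0.0001 V = -0.100 mV.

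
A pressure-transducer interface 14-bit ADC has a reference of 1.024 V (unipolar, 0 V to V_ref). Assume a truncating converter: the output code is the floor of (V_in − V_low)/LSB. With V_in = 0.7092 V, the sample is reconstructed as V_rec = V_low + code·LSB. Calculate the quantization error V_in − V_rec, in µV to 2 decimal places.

12.50 µV

LSB = 1.024/2^14 = 62.50 µV.
Scaled input = 11347.2000 LSBs, so code = 11347.
Reconstructed: 0.7091875 V.
Difference: 1.25e-05 V → 12.50 µV.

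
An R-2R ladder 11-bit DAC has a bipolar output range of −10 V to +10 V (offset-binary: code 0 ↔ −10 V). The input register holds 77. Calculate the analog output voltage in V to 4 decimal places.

-9.2480 V

LSB = 20 V / 2^11 = 9.766 mV.
V_out = (−10) + 77 × 0.00976562 V = -9.24805 V.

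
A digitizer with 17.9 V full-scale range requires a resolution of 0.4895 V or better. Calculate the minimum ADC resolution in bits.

6 bits

Number of steps required ≥ 17.9 V / 0.4895 V = 36.57.
Need 2^N ≥ 36.57; 2^5 = 32, 2^6 = 64.
Minimum N = 6.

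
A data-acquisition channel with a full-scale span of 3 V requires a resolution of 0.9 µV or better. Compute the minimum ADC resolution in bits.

22 bits

Number of steps required ≥ 3 V / 0.9 µV = 3333333.33.
Need 2^N ≥ 3333333.33; 2^21 = 2097152, 2^22 = 4194304.
Minimum N = 22.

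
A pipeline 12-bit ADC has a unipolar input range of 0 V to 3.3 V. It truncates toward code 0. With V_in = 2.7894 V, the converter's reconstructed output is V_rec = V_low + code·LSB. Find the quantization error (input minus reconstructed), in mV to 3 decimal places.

One LSB is 3.3 V / 4096 = 0.806 mV.
(V_in − V_low)/LSB = (2.7894 − 0)/0.000805664 = 3462.2371 → code 3462 (floor).
Code 3462 maps back to 0 + 3462×0.000805664 V = 2.789209 V.
Difference: 0.000191016 V → 0.191 mV.

0.191 mV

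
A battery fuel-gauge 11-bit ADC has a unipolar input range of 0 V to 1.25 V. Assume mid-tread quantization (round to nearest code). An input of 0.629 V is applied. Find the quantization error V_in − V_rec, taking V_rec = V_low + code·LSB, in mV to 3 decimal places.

One LSB is 1.25 V / 2048 = 0.610 mV.
(0.629 − 0)/0.000610352 = 1030.5536; round gives code 1031.
Reconstructed: 0.62927246 V.
Error = 0.629 − 0.62927246 = -0.000272461 V = -0.272 mV.

-0.272 mV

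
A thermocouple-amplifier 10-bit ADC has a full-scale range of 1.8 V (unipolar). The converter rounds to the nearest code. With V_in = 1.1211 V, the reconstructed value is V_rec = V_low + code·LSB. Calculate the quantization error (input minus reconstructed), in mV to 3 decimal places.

-0.384 mV

LSB = 1.8/2^10 = 1.758 mV.
(1.1211 − 0)/0.00175781 = 637.7813; round gives code 638.
V_rec = 0 + 638·0.00175781 = 1.1214844 V.
Difference: -0.000384375 V → -0.384 mV.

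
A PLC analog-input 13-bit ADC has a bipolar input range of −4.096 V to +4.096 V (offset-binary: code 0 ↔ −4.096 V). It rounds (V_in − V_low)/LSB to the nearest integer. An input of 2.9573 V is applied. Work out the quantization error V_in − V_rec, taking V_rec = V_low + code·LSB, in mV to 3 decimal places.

0.300 mV

One LSB is 8.192 V / 8192 = 1.000 mV.
(V_in − V_low)/LSB = (2.9573 − (−4.096))/0.001 = 7053.3000 → code 7053 (round).
V_rec = (−4.096) + 7053·0.001 = 2.957 V.
Error = 2.9573 − 2.957 = 0.0003 V = 0.300 mV.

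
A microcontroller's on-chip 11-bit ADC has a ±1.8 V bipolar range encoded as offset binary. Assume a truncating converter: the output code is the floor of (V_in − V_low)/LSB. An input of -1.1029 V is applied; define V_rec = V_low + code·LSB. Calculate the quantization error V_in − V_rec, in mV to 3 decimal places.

Step size: 3.6 V ÷ 2^11 = 1.758 mV.
(V_in − V_low)/LSB = (-1.1029 − (−1.8))/0.00175781 = 396.5724 → code 396 (floor).
Reconstructed: -1.1039063 V.
Difference: 0.00100625 V → 1.006 mV.

1.006 mV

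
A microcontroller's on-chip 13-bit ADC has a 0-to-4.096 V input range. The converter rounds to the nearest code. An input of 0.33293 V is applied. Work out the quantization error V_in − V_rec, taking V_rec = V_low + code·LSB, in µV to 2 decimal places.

-70.00 µV

Step size: 4.096 V ÷ 2^13 = 0.500 mV.
(V_in − V_low)/LSB = (0.33293 − 0)/0.0005 = 665.8600 → code 666 (round).
V_rec = 0 + 666·0.0005 = 0.333 V.
Error = 0.33293 − 0.333 = -7e-05 V = -70.00 µV.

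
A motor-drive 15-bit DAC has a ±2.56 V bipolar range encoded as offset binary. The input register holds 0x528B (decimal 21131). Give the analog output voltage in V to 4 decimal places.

LSB = 5.12 V / 2^15 = 156.25 µV.
Code 0x528B = 21131 decimal.
V_out = (−2.56) + 21131 × 0.00015625 V = 0.741719 V.

0.7417 V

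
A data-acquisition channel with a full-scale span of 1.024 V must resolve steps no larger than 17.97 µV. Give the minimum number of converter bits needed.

Number of steps required ≥ 1.024 V / 17.97 µV = 56983.86.
Need 2^N ≥ 56983.86; 2^15 = 32768, 2^16 = 65536.
Minimum N = 16.

16 bits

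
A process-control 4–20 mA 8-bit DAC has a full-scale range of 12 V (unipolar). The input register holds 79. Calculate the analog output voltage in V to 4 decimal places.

3.7031 V

LSB = 12 V / 2^8 = 46.875 mV.
V_out = 0 + 79 × 0.046875 V = 3.70312 V.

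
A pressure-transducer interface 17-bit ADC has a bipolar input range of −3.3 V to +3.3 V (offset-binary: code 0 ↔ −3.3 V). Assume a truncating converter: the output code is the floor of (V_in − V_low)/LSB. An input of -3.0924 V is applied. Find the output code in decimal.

code 4122

LSB = 6.6 V / 131072 = 50.35 µV.
(V_in − V_low)/LSB = (-3.0924 − (−3.3)) / 5.0354e-05 = 4122.810.
Floor → code 4122.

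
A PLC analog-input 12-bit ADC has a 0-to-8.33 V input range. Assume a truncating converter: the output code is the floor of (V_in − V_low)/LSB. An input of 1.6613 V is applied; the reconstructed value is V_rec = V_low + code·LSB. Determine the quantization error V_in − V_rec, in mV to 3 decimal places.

Step size: 8.33 V ÷ 2^12 = 2.034 mV.
Scaled input = 816.8889 LSBs, so code = 816.
V_rec = 0 + 816·0.00203369 = 1.6594922 V.
Difference: 0.00180781 V → 1.808 mV.

1.808 mV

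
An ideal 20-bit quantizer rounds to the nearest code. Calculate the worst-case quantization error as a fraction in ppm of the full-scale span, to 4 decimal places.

Rounding → worst-case error = ½ LSB = V_FS/2^21, so 1e+06/2097152 = 0.476837 ppm of full scale.

0.4768 ppm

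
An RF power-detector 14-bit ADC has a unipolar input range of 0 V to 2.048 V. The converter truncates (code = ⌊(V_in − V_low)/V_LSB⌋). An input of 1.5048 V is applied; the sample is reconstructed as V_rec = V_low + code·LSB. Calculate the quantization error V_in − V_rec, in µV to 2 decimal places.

One LSB is 2.048 V / 16384 = 125.00 µV.
Scaled input = 12038.4000 LSBs, so code = 12038.
Reconstructed: 1.50475 V.
Difference: 5e-05 V → 50.00 µV.

50.00 µV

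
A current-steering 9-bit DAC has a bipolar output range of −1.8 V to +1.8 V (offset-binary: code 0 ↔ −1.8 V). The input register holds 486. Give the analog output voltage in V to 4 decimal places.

1.6172 V

LSB = 3.6 V / 2^9 = 7.031 mV.
V_out = (−1.8) + 486 × 0.00703125 V = 1.61719 V.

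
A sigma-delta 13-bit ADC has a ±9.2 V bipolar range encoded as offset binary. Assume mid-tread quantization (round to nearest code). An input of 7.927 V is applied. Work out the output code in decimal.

code 7625

With 8192 levels over 18.4 V, one step is 2.246 mV.
Input sits at 7625.238 steps above V_low.
So the output code is 7625.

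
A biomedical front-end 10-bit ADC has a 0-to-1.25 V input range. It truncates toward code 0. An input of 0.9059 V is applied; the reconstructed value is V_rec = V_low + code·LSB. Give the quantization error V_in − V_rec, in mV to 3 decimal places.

LSB = 1.25/2^10 = 1.221 mV.
(0.9059 − 0)/0.0012207 = 742.1133; ⌊·⌋ gives code 742.
Reconstructed: 0.90576172 V.
V_in − V_rec = 0.000138281 V = 0.138 mV.

0.138 mV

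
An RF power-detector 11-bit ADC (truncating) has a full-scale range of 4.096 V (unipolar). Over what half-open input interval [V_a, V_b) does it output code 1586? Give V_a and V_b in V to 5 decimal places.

[3.17200 V, 3.17400 V)

LSB = 4.096/2^11 = 2.000 mV.
V_a = V_low + 1586·LSB = 3.172 V; V_b = V_low + 1587·LSB = 3.174 V.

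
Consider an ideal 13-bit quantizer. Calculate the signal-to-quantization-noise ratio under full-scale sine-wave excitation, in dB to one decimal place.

SNR ≈ 6.02·N + 1.76 dB = 6.02·13 + 1.76 = 80.02 dB.

80.0 dB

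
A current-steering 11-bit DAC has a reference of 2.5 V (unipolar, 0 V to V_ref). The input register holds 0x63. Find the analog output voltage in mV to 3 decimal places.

120.850 mV

LSB = 2.5 V / 2^11 = 1.221 mV.
Code 0x63 = 99 decimal.
V_out = 0 + 99 × 0.0012207 V = 0.12085 V.
= 120.850 mV.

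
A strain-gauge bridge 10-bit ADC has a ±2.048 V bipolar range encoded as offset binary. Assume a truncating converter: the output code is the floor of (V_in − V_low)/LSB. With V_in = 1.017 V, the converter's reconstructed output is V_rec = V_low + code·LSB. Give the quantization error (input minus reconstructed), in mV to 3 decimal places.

Step size: 4.096 V ÷ 2^10 = 4.000 mV.
(1.017 − (−2.048))/0.004 = 766.2500; ⌊·⌋ gives code 766.
V_rec = (−2.048) + 766·0.004 = 1.016 V.
V_in − V_rec = 0.001 V = 1.000 mV.

1.000 mV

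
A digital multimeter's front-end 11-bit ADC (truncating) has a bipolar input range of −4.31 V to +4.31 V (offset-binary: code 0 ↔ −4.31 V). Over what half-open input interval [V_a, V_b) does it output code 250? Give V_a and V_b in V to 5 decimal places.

LSB = 8.62/2^11 = 4.209 mV.
V_a = V_low + 250·LSB = -3.25775 V; V_b = V_low + 251·LSB = -3.25354 V.

[-3.25775 V, -3.25354 V)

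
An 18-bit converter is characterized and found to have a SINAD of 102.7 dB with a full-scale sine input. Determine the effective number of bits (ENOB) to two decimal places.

ENOB = (SINAD − 1.76) / 6.02 = (102.7 − 1.76)/6.02 = 16.767.

16.77 bits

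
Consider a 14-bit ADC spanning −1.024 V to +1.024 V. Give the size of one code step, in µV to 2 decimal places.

Full-scale span = 2.048 V.
LSB = 2.048 / 2^14 = 2.048 / 16384 = 0.000125 V = 125.00 µV.

125.00 µV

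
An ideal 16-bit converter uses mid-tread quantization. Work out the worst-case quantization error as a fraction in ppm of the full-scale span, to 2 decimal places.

7.63 ppm

Rounding → worst-case error = ½ LSB = V_FS/2^17, so 1e+06/131072 = 7.62939 ppm of full scale.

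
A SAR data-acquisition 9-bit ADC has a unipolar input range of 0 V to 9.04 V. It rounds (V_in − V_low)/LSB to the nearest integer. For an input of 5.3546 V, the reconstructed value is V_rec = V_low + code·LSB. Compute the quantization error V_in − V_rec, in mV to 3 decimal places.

4.756 mV

One LSB is 9.04 V / 512 = 17.656 mV.
(5.3546 − 0)/0.0176562 = 303.2694; round gives code 303.
Code 303 maps back to 0 + 303×0.0176562 V = 5.3498437 V.
Difference: 0.00475625 V → 4.756 mV.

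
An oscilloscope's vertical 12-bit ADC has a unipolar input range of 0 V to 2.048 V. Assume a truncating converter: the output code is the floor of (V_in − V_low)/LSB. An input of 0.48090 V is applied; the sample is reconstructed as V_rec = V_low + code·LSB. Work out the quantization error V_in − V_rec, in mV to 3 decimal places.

0.400 mV

LSB = 2.048/2^12 = 0.500 mV.
(0.48090 − 0)/0.0005 = 961.8000; ⌊·⌋ gives code 961.
Reconstructed: 0.4805 V.
Error = 0.48090 − 0.4805 = 0.0004 V = 0.400 mV.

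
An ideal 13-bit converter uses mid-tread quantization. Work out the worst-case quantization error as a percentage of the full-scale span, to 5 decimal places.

0.00610 %

Rounding → worst-case error = ½ LSB = V_FS/2^14, so 100/16384 = 0.00610352 % of full scale.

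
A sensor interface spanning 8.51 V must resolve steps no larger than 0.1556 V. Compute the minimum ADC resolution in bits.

Number of steps required ≥ 8.51 V / 0.1556 V = 54.69.
Need 2^N ≥ 54.69; 2^5 = 32, 2^6 = 64.
Minimum N = 6.

6 bits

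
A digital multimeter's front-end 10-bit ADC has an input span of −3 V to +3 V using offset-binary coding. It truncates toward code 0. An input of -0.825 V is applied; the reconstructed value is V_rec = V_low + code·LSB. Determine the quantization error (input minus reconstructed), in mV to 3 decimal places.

LSB = 6/2^10 = 5.859 mV.
(V_in − V_low)/LSB = (-0.825 − (−3))/0.00585938 = 371.2000 → code 371 (floor).
Code 371 maps back to (−3) + 371×0.00585938 V = -0.82617188 V.
Error = -0.825 − (−0.82617188) = 0.00117187 V = 1.172 mV.

1.172 mV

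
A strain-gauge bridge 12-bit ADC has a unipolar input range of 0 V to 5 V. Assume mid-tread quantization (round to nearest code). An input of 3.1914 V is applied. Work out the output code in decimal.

LSB = 5 V / 4096 = 1.221 mV.
(V_in − V_low)/LSB = (3.1914 − 0) / 0.0012207 = 2614.395.
Round → code 2614.

code 2614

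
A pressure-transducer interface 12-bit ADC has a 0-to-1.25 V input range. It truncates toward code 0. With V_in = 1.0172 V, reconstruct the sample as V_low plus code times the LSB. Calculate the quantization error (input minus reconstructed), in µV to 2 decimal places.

One LSB is 1.25 V / 4096 = 305.18 µV.
(V_in − V_low)/LSB = (1.0172 − 0)/0.000305176 = 3333.1610 → code 3333 (floor).
V_rec = 0 + 3333·0.000305176 = 1.0171509 V.
Error = 1.0172 − 1.0171509 = 4.91211e-05 V = 49.12 µV.

49.12 µV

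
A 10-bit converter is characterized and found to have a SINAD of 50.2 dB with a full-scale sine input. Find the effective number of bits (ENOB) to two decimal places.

8.05 bits

ENOB = (SINAD − 1.76) / 6.02 = (50.2 − 1.76)/6.02 = 8.047.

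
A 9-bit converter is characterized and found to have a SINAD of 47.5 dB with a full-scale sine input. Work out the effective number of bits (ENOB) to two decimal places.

7.60 bits

ENOB = (SINAD − 1.76) / 6.02 = (47.5 − 1.76)/6.02 = 7.598.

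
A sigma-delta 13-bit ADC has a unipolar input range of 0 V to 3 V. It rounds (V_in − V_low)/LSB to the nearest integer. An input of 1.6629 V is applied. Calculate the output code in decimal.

Full-scale span = 3 V; LSB = 3/2^13 = 366.21 µV.
Input sits at 4540.826 steps above V_low.
round(4540.826) = 4541.

code 4541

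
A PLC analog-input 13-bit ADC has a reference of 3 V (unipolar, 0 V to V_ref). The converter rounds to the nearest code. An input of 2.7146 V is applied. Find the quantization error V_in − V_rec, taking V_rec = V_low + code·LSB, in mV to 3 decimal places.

Step size: 3 V ÷ 2^13 = 366.21 µV.
Scaled input = 7412.6677 LSBs, so code = 7413.
V_rec = 0 + 7413·0.000366211 = 2.7147217 V.
Error = 2.7146 − 2.7147217 = -0.00012168 V = -0.122 mV.

-0.122 mV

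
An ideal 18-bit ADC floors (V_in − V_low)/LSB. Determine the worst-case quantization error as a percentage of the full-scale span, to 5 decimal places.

Truncating → worst-case error = 1 LSB = V_FS/2^18, so 100/262144 = 0.00038147 % of full scale.

0.00038 %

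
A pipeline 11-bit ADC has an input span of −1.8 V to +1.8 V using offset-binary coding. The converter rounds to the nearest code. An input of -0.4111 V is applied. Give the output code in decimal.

LSB = 3.6 V / 2048 = 1.758 mV.
Input sits at 790.130 steps above V_low.
round(790.130) = 790.

code 790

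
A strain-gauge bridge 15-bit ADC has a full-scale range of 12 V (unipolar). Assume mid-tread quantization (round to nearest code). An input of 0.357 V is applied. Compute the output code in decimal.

code 975

LSB = 12 V / 32768 = 366.21 µV.
Input sits at 974.848 steps above V_low.
round(974.848) = 975.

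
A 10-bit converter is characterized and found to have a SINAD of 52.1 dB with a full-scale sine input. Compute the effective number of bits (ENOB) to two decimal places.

ENOB = (SINAD − 1.76) / 6.02 = (52.1 − 1.76)/6.02 = 8.362.

8.36 bits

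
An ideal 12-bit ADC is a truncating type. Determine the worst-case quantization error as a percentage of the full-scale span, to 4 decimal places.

0.0244 %

Truncating → worst-case error = 1 LSB = V_FS/2^12, so 100/4096 = 0.0244141 % of full scale.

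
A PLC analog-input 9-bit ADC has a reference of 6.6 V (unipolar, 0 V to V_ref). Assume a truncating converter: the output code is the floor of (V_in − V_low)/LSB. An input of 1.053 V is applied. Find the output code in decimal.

LSB = 6.6 V / 512 = 12.891 mV.
(V_in − V_low)/LSB = (1.053 − 0) / 0.0128906 = 81.687.
So the output code is 81.

code 81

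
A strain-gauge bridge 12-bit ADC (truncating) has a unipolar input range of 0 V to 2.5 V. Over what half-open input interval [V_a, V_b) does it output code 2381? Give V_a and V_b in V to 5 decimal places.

[1.45325 V, 1.45386 V)

LSB = 2.5/2^12 = 0.610 mV.
V_a = V_low + 2381·LSB = 1.45325 V; V_b = V_low + 2382·LSB = 1.45386 V.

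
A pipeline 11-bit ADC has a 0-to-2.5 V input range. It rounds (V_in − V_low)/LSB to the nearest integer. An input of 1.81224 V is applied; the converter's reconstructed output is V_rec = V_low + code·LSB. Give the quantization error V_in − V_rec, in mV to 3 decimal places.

LSB = 2.5/2^11 = 1.221 mV.
(V_in − V_low)/LSB = (1.81224 − 0)/0.0012207 = 1484.5870 → code 1485 (round).
Reconstructed: 1.8127441 V.
V_in − V_rec = -0.000504141 V = -0.504 mV.

-0.504 mV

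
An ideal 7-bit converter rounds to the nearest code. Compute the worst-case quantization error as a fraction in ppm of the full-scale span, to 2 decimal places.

Rounding → worst-case error = ½ LSB = V_FS/2^8, so 1e+06/256 = 3906.25 ppm of full scale.

3906.25 ppm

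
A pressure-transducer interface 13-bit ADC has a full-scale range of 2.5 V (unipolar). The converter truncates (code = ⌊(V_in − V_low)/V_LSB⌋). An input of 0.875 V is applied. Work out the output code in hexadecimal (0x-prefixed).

LSB = 2.5 V / 8192 = 305.18 µV.
(V_in − V_low)/LSB = (0.875 − 0) / 0.000305176 = 2867.200.
⌊·⌋(2867.200) = 2867.
In hexadecimal (0x-prefixed): 0xB33.

code 0xB33 (decimal 2867)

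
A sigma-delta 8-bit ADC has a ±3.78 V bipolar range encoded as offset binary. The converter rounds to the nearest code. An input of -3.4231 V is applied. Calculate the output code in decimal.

code 12

LSB = 7.56 V / 256 = 29.531 mV.
Input sits at 12.086 steps above V_low.
Round → code 12.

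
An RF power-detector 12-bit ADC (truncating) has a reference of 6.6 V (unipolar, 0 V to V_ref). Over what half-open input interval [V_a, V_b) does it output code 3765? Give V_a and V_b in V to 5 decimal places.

[6.06665 V, 6.06826 V)

LSB = 6.6/2^12 = 1.611 mV.
V_a = V_low + 3765·LSB = 6.06665 V; V_b = V_low + 3766·LSB = 6.06826 V.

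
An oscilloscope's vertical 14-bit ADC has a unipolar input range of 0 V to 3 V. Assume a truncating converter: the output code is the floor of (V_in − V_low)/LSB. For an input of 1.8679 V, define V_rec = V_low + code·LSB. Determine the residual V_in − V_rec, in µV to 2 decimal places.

41.11 µV

Step size: 3 V ÷ 2^14 = 183.11 µV.
(V_in − V_low)/LSB = (1.8679 − 0)/0.000183105 = 10201.2245 → code 10201 (floor).
V_rec = 0 + 10201·0.000183105 = 1.8678589 V.
Difference: 4.11133e-05 V → 41.11 µV.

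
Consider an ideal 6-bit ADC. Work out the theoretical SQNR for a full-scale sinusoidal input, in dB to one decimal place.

37.9 dB

SNR ≈ 6.02·N + 1.76 dB = 6.02·6 + 1.76 = 37.88 dB.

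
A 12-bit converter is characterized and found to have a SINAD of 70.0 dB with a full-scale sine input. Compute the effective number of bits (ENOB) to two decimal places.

11.34 bits

ENOB = (SINAD − 1.76) / 6.02 = (70.0 − 1.76)/6.02 = 11.336.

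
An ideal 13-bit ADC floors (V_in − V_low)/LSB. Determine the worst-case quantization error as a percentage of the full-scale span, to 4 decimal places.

Truncating → worst-case error = 1 LSB = V_FS/2^13, so 100/8192 = 0.012207 % of full scale.

0.0122 %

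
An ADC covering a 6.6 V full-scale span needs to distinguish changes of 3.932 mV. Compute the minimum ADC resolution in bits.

11 bits

Number of steps required ≥ 6.6 V / 3.932 mV = 1678.54.
Need 2^N ≥ 1678.54; 2^10 = 1024, 2^11 = 2048.
Minimum N = 11.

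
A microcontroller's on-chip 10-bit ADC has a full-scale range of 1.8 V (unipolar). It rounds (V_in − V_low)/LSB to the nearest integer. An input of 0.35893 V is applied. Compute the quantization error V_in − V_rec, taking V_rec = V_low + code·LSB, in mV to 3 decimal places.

Step size: 1.8 V ÷ 2^10 = 1.758 mV.
(0.35893 − 0)/0.00175781 = 204.1913; round gives code 204.
Reconstructed: 0.35859375 V.
Error = 0.35893 − 0.35859375 = 0.00033625 V = 0.336 mV.

0.336 mV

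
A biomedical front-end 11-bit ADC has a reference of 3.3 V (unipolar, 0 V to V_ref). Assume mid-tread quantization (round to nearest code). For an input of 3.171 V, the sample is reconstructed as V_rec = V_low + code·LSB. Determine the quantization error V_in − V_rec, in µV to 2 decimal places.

One LSB is 3.3 V / 2048 = 1.611 mV.
(V_in − V_low)/LSB = (3.171 − 0)/0.00161133 = 1967.9418 → code 1968 (round).
Reconstructed: 3.1710937 V.
Error = 3.171 − 3.1710937 = -9.375e-05 V = -93.75 µV.

-93.75 µV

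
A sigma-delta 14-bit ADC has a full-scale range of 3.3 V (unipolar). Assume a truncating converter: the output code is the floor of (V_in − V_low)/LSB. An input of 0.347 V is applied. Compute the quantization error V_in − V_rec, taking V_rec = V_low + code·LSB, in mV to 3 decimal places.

0.162 mV

Step size: 3.3 V ÷ 2^14 = 201.42 µV.
(0.347 − 0)/0.000201416 = 1722.8024; ⌊·⌋ gives code 1722.
Code 1722 maps back to 0 + 1722×0.000201416 V = 0.34683838 V.
Error = 0.347 − 0.34683838 = 0.000161621 V = 0.162 mV.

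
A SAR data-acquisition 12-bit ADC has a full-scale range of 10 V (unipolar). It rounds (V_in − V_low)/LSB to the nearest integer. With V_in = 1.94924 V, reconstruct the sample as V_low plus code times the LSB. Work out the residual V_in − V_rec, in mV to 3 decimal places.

Step size: 10 V ÷ 2^12 = 2.441 mV.
(V_in − V_low)/LSB = (1.94924 − 0)/0.00244141 = 798.4087 → code 798 (round).
V_rec = 0 + 798·0.00244141 = 1.9482422 V.
V_in − V_rec = 0.000997813 V = 0.998 mV.

0.998 mV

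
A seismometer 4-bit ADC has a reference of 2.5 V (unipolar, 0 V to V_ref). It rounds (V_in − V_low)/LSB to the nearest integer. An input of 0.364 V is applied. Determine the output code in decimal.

code 2

With 16 levels over 2.5 V, one step is 156.250 mV.
(V_in − V_low)/LSB = (0.364 − 0) / 0.15625 = 2.330.
Round → code 2.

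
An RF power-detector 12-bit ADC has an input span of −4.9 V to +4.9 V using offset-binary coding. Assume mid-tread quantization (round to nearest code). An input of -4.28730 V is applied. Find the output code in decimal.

LSB = 9.8 V / 4096 = 2.393 mV.
(V_in − V_low)/LSB = (-4.28730 − (−4.9)) / 0.00239258 = 256.084.
round(256.084) = 256.

code 256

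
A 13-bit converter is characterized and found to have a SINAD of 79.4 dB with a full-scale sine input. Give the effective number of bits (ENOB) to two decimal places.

12.90 bits

ENOB = (SINAD − 1.76) / 6.02 = (79.4 − 1.76)/6.02 = 12.897.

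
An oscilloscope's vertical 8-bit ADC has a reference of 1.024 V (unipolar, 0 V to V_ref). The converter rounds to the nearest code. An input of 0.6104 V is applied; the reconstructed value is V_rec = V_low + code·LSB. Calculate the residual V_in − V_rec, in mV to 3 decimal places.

LSB = 1.024/2^8 = 4.000 mV.
(0.6104 − 0)/0.004 = 152.6000; round gives code 153.
Reconstructed: 0.612 V.
Difference: -0.0016 V → -1.600 mV.

-1.600 mV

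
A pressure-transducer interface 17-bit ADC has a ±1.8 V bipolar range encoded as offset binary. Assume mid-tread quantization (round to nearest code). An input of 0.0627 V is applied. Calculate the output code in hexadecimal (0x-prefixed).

LSB = 3.6 V / 131072 = 27.47 µV.
(0.0627 − (−1.8)) / 2.74658e-05 = 67818.837 LSBs.
So the output code is 67819.
In hexadecimal (0x-prefixed): 0x108EB.

code 0x108EB (decimal 67819)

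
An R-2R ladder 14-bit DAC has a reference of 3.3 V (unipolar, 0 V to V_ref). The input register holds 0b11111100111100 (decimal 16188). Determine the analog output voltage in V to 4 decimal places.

3.2605 V

LSB = 3.3 V / 2^14 = 201.42 µV.
Code 0b11111100111100 = 16188 decimal.
V_out = 0 + 16188 × 0.000201416 V = 3.26052 V.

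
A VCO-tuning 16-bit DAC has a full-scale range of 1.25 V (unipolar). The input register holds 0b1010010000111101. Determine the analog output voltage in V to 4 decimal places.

LSB = 1.25 V / 2^16 = 19.07 µV.
Code 0b1010010000111101 = 42045 decimal.
V_out = 0 + 42045 × 1.90735e-05 V = 0.801945 V.

0.8019 V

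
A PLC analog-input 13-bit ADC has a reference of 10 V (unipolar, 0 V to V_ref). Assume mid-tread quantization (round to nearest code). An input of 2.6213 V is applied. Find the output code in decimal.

code 2147

Full-scale span = 10 V; LSB = 10/2^13 = 1.221 mV.
(2.6213 − 0) / 0.0012207 = 2147.369 LSBs.
So the output code is 2147.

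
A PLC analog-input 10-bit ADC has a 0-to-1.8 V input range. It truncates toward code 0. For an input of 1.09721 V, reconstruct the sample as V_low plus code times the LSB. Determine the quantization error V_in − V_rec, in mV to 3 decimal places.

0.335 mV

Step size: 1.8 V ÷ 2^10 = 1.758 mV.
(V_in − V_low)/LSB = (1.09721 − 0)/0.00175781 = 624.1906 → code 624 (floor).
Reconstructed: 1.096875 V.
V_in − V_rec = 0.000335 V = 0.335 mV.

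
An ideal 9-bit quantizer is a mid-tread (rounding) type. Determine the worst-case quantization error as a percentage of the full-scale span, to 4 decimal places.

Rounding → worst-case error = ½ LSB = V_FS/2^10, so 100/1024 = 0.0976562 % of full scale.

0.0977 %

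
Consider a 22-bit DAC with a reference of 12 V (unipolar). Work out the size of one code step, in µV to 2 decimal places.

2.86 µV

Full-scale span = 12 V.
LSB = 12 / 2^22 = 12 / 4194304 = 2.86102e-06 V = 2.86 µV.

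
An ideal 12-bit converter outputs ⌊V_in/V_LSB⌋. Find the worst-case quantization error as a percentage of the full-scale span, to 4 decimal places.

0.0244 %

Truncating → worst-case error = 1 LSB = V_FS/2^12, so 100/4096 = 0.0244141 % of full scale.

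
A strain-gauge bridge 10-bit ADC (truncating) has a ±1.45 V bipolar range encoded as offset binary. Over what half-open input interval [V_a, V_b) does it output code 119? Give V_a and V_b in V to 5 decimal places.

[-1.11299 V, -1.11016 V)

LSB = 2.9/2^10 = 2.832 mV.
V_a = V_low + 119·LSB = -1.11299 V; V_b = V_low + 120·LSB = -1.11016 V.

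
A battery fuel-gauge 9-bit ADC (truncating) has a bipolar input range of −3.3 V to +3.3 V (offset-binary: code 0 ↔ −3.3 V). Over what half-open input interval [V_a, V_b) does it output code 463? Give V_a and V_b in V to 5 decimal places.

LSB = 6.6/2^9 = 12.891 mV.
V_a = V_low + 463·LSB = 2.66836 V; V_b = V_low + 464·LSB = 2.68125 V.

[2.66836 V, 2.68125 V)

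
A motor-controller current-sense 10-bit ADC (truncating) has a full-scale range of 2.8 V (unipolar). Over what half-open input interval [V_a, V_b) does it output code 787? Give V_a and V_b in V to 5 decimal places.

LSB = 2.8/2^10 = 2.734 mV.
V_a = V_low + 787·LSB = 2.15195 V; V_b = V_low + 788·LSB = 2.15469 V.

[2.15195 V, 2.15469 V)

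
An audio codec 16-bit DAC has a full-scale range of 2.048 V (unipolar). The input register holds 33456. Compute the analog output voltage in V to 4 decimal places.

1.0455 V

LSB = 2.048 V / 2^16 = 31.25 µV.
V_out = 0 + 33456 × 3.125e-05 V = 1.0455 V.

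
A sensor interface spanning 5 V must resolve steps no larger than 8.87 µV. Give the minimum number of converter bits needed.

20 bits

Number of steps required ≥ 5 V / 8.87 µV = 563697.86.
Need 2^N ≥ 563697.86; 2^19 = 524288, 2^20 = 1048576.
Minimum N = 20.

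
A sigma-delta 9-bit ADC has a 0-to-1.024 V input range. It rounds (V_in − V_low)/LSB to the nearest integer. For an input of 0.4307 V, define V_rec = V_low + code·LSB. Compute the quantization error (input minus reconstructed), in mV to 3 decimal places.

0.700 mV

One LSB is 1.024 V / 512 = 2.000 mV.
(0.4307 − 0)/0.002 = 215.3500; round gives code 215.
Reconstructed: 0.43 V.
Error = 0.4307 − 0.43 = 0.0007 V = 0.700 mV.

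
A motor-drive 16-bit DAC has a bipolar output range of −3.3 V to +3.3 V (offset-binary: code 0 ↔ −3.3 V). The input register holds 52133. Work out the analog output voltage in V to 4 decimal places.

LSB = 6.6 V / 2^16 = 100.71 µV.
V_out = (−3.3) + 52133 × 0.000100708 V = 1.95021 V.

1.9502 V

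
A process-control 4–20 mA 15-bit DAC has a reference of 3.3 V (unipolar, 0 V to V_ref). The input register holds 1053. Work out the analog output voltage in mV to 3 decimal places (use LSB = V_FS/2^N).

106.046 mV

LSB = 3.3 V / 2^15 = 100.71 µV.
V_out = 0 + 1053 × 0.000100708 V = 0.106046 V.
= 106.046 mV.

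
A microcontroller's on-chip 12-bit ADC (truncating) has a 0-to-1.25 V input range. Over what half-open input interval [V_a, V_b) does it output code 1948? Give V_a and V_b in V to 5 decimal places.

[0.59448 V, 0.59479 V)

LSB = 1.25/2^12 = 305.18 µV.
V_a = V_low + 1948·LSB = 0.594482 V; V_b = V_low + 1949·LSB = 0.594788 V.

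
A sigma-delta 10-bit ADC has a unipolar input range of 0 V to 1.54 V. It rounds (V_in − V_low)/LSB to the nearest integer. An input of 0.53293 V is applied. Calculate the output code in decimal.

With 1024 levels over 1.54 V, one step is 1.504 mV.
Input sits at 354.364 steps above V_low.
So the output code is 354.

code 354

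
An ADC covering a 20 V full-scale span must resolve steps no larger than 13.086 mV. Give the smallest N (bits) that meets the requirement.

11 bits

Number of steps required ≥ 20 V / 13.086 mV = 1528.35.
Need 2^N ≥ 1528.35; 2^10 = 1024, 2^11 = 2048.
Minimum N = 11.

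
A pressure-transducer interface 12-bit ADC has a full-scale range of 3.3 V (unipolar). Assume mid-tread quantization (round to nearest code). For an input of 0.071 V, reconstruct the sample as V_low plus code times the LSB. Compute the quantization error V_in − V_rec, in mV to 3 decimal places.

One LSB is 3.3 V / 4096 = 0.806 mV.
Scaled input = 88.1261 LSBs, so code = 88.
Code 88 maps back to 0 + 88×0.000805664 V = 0.070898437 V.
Difference: 0.000101562 V → 0.102 mV.

0.102 mV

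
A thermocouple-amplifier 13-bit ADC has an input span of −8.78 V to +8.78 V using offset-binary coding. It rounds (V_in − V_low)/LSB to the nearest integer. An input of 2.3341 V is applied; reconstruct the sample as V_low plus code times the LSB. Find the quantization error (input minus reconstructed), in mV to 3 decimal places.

-0.231 mV

LSB = 17.56/2^13 = 2.144 mV.
Scaled input = 5184.8922 LSBs, so code = 5185.
Reconstructed: 2.3343311 V.
V_in − V_rec = -0.000231055 V = -0.231 mV.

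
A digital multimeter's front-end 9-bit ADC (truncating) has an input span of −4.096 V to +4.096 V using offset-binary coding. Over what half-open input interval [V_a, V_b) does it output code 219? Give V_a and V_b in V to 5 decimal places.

[-0.59200 V, -0.57600 V)

LSB = 8.192/2^9 = 16.000 mV.
V_a = V_low + 219·LSB = -0.592 V; V_b = V_low + 220·LSB = -0.576 V.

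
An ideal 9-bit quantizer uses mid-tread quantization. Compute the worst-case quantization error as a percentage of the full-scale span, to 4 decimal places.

Rounding → worst-case error = ½ LSB = V_FS/2^10, so 100/1024 = 0.0976562 % of full scale.

0.0977 %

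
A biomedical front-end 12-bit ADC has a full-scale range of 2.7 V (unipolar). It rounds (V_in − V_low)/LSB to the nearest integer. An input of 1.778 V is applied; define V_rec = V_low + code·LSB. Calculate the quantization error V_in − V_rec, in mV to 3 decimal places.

One LSB is 2.7 V / 4096 = 0.659 mV.
(1.778 − 0)/0.00065918 = 2697.2919; round gives code 2697.
Reconstructed: 1.7778076 V.
V_in − V_rec = 0.000192383 V = 0.192 mV.

0.192 mV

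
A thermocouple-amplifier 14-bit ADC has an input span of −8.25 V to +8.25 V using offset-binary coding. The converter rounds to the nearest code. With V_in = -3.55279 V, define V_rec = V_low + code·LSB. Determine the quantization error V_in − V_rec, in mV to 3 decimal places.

LSB = 16.5/2^14 = 1.007 mV.
(V_in − V_low)/LSB = (-3.55279 − (−8.25))/0.00100708 = 4664.1872 → code 4664 (round).
Reconstructed: -3.5529785 V.
Error = -3.55279 − (−3.5529785) = 0.000188516 V = 0.189 mV.

0.189 mV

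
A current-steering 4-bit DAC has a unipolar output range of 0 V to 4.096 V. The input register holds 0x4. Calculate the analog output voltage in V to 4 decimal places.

1.0240 V

LSB = 4.096 V / 2^4 = 256.000 mV.
Code 0x4 = 4 decimal.
V_out = 0 + 4 × 0.256 V = 1.024 V.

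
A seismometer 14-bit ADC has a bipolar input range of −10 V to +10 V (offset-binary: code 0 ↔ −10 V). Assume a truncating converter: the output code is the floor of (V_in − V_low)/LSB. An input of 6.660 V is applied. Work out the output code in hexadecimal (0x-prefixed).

code 0x354F (decimal 13647)

LSB = 20 V / 16384 = 1.221 mV.
Input sits at 13647.872 steps above V_low.
⌊·⌋(13647.872) = 13647.
In hexadecimal (0x-prefixed): 0x354F.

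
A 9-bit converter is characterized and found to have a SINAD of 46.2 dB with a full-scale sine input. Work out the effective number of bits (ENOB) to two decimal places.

ENOB = (SINAD − 1.76) / 6.02 = (46.2 − 1.76)/6.02 = 7.382.

7.38 bits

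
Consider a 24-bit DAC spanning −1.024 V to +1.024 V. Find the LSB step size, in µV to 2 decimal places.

0.12 µV

Full-scale span = 2.048 V.
LSB = 2.048 / 2^24 = 2.048 / 16777216 = 1.2207e-07 V = 0.12 µV.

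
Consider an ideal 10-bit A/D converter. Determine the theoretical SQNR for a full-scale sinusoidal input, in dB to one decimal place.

SNR ≈ 6.02·N + 1.76 dB = 6.02·10 + 1.76 = 61.96 dB.

62.0 dB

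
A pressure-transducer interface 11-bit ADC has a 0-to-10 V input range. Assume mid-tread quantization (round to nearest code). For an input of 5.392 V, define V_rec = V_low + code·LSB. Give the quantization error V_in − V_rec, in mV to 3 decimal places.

LSB = 10/2^11 = 4.883 mV.
(5.392 − 0)/0.00488281 = 1104.2816; round gives code 1104.
V_rec = 0 + 1104·0.00488281 = 5.390625 V.
V_in − V_rec = 0.001375 V = 1.375 mV.

1.375 mV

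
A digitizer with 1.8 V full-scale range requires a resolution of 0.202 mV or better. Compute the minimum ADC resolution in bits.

14 bits

Number of steps required ≥ 1.8 V / 0.202 mV = 8910.89.
Need 2^N ≥ 8910.89; 2^13 = 8192, 2^14 = 16384.
Minimum N = 14.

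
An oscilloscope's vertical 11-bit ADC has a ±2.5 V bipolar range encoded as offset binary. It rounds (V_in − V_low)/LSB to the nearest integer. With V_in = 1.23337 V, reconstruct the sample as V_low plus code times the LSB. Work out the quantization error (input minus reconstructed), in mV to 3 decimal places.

Step size: 5 V ÷ 2^11 = 2.441 mV.
(V_in − V_low)/LSB = (1.23337 − (−2.5))/0.00244141 = 1529.1884 → code 1529 (round).
Reconstructed: 1.2329102 V.
V_in − V_rec = 0.000459844 V = 0.460 mV.

0.460 mV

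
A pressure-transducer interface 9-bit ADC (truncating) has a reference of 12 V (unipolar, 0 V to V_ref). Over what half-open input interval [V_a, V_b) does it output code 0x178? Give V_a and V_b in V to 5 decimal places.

LSB = 12/2^9 = 23.438 mV.
Code 0x178 = 376 decimal.
V_a = V_low + 376·LSB = 8.8125 V; V_b = V_low + 377·LSB = 8.83594 V.

[8.81250 V, 8.83594 V)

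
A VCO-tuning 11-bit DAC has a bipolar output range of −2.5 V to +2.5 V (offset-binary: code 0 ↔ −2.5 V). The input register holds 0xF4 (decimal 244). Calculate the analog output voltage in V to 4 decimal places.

-1.9043 V

LSB = 5 V / 2^11 = 2.441 mV.
Code 0xF4 = 244 decimal.
V_out = (−2.5) + 244 × 0.00244141 V = -1.9043 V.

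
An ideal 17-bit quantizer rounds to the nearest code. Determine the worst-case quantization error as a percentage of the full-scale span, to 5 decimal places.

0.00038 %

Rounding → worst-case error = ½ LSB = V_FS/2^18, so 100/262144 = 0.00038147 % of full scale.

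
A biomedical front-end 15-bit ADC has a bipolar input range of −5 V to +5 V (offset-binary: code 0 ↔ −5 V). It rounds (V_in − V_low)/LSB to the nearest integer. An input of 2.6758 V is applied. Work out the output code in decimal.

Full-scale span = 10 V; LSB = 10/2^15 = 305.18 µV.
(2.6758 − (−5)) / 0.000305176 = 25152.061 LSBs.
Round → code 25152.

code 25152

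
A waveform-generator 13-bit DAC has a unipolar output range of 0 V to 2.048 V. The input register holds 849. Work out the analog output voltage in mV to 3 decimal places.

212.250 mV

LSB = 2.048 V / 2^13 = 250.00 µV.
V_out = 0 + 849 × 0.00025 V = 0.21225 V.
= 212.250 mV.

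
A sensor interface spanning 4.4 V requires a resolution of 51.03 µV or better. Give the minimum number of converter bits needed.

Number of steps required ≥ 4.4 V / 51.03 µV = 86223.79.
Need 2^N ≥ 86223.79; 2^16 = 65536, 2^17 = 131072.
Minimum N = 17.

17 bits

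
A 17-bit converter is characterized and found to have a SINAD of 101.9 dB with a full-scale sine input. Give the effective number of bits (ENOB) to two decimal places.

ENOB = (SINAD − 1.76) / 6.02 = (101.9 − 1.76)/6.02 = 16.635.

16.63 bits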